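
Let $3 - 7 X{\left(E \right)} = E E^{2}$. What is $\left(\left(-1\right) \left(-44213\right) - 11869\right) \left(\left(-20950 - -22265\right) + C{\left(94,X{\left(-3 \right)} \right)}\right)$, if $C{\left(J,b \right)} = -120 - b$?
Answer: $\frac{269587240}{7} \approx 3.8512 \cdot 10^{7}$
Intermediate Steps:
$X{\left(E \right)} = \frac{3}{7} - \frac{E^{3}}{7}$ ($X{\left(E \right)} = \frac{3}{7} - \frac{E E^{2}}{7} = \frac{3}{7} - \frac{E^{3}}{7}$)
$\left(\left(-1\right) \left(-44213\right) - 11869\right) \left(\left(-20950 - -22265\right) + C{\left(94,X{\left(-3 \right)} \right)}\right) = \left(\left(-1\right) \left(-44213\right) - 11869\right) \left(\left(-20950 - -22265\right) - \left(\frac{843}{7} + \frac{27}{7}\right)\right) = \left(44213 - 11869\right) \left(\left(-20950 + 22265\right) - \left(\frac{843}{7} + \frac{27}{7}\right)\right) = 32344 \left(1315 - \frac{870}{7}\right) = 32344 \cdot \frac{8335}{7} = \frac{269587240}{7}$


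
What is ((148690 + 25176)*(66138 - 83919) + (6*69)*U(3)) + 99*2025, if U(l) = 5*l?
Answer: -3091304661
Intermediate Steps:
((148690 + 25176)*(66138 - 83919) + (6*69)*U(3)) + 99*2025 = ((148690 + 25176)*(66138 - 83919) + (6*69)*(5*3)) + 99*2025 = (173866*(-17781) + 414*15) + 200475 = (-3091511346 + 6210) + 200475 = -3091505136 + 200475 = -3091304661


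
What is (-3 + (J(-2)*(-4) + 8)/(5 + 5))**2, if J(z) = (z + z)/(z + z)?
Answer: 169/25 ≈ 6.7600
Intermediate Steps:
J(z) = 1 (J(z) = (2*z)/((2*z)) = (2*z)*(1/(2*z)) = 1)
(-3 + (J(-2)*(-4) + 8)/(5 + 5))**2 = (-3 + (1*(-4) + 8)/(5 + 5))**2 = (-3 + (-4 + 8)/10)**2 = (-3 + 4*(1/10))**2 = (-3 + 2/5)**2 = (-13/5)**2 = 169/25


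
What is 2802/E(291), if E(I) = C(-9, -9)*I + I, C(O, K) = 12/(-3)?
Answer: -934/291 ≈ -3.2096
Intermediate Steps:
C(O, K) = -4 (C(O, K) = 12*(-⅓) = -4)
E(I) = -3*I (E(I) = -4*I + I = -3*I)
2802/E(291) = 2802/((-3*291)) = 2802/(-873) = 2802*(-1/873) = -934/291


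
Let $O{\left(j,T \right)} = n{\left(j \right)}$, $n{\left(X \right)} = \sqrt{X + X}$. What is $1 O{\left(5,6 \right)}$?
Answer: $\sqrt{10} \approx 3.1623$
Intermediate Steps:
$n{\left(X \right)} = \sqrt{2} \sqrt{X}$ ($n{\left(X \right)} = \sqrt{2 X} = \sqrt{2} \sqrt{X}$)
$O{\left(j,T \right)} = \sqrt{2} \sqrt{j}$
$1 O{\left(5,6 \right)} = 1 \sqrt{2} \sqrt{5} = 1 \sqrt{10} = \sqrt{10}$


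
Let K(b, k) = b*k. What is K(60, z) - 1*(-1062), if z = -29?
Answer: -678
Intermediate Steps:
K(60, z) - 1*(-1062) = 60*(-29) - 1*(-1062) = -1740 + 1062 = -678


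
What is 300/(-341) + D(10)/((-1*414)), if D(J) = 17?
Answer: -129997/141174 ≈ -0.92083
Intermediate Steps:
300/(-341) + D(10)/((-1*414)) = 300/(-341) + 17/((-1*414)) = 300*(-1/341) + 17/(-414) = -300/341 + 17*(-1/414) = -300/341 - 17/414 = -129997/141174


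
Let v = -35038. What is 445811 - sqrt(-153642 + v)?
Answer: 445811 - 2*I*sqrt(47170) ≈ 4.4581e+5 - 434.37*I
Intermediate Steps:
445811 - sqrt(-153642 + v) = 445811 - sqrt(-153642 - 35038) = 445811 - sqrt(-188680) = 445811 - 2*I*sqrt(47170)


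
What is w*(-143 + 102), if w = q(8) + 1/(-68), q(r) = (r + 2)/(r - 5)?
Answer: -27757/204 ≈ -136.06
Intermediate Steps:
q(r) = (2 + r)/(-5 + r)
w = 677/204 (w = (2 + 8)/(-5 + 8) + 1/(-68) = 10/3 - 1/68 = 677/204 ≈ 3.3186)
w*(-143 + 102) = 677*(-143 + 102)/204 = (677/204)*(-41) = -27757/204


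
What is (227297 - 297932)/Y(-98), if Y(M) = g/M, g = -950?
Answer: -692223/95 ≈ -7286.6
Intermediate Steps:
Y(M) = -950/M
(227297 - 297932)/Y(-98) = (227297 - 297932)/((-950/(-98))) = -70635/((-950*(-1/98))) = -70635/475/49 = -70635*49/475 = -692223/95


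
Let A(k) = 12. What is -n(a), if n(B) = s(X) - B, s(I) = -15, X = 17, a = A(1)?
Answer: 27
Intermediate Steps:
a = 12
n(B) = -15 - B
-n(a) = -(-15 - 1*12) = -(-15 - 12) = -1*(-27) = 27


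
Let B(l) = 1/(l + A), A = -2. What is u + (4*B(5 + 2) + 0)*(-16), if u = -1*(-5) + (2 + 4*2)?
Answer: 11/5 ≈ 2.2000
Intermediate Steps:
u = 15 (u = 5 + (2 + 8) = 5 + 10 = 15)
B(l) = 1/(-2 + l) (B(l) = 1/(l - 2) = 1/(-2 + l))
u + (4*B(5 + 2) + 0)*(-16) = 15 + (4/(-2 + (5 + 2)) + 0)*(-16) = 15 + (4/(-2 + 7) + 0)*(-16) = 15 + (4/5 + 0)*(-16) = 15 + (4*(⅕) + 0)*(-16) = 15 + (⅘ + 0)*(-16) = 15 + (⅘)*(-16) = 15 - 64/5 = 11/5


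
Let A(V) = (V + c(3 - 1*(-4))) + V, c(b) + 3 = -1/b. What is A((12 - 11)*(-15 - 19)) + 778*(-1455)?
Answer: -7924428/7 ≈ -1.1321e+6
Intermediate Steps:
c(b) = -3 - 1/b
A(V) = -22/7 + 2*V (A(V) = (V + (-3 - 1/(3 - 1*(-4)))) + V = (V + (-3 - 1/(3 + 4))) + V = (V + (-3 - 1/7)) + V = (V + (-3 - 1*⅐)) + V = (V + (-3 - ⅐)) + V = (V - 22/7) + V = (-22/7 + V) + V = -22/7 + 2*V)
A((12 - 11)*(-15 - 19)) + 778*(-1455) = (-22/7 + 2*((12 - 11)*(-15 - 19))) + 778*(-1455) = (-22/7 + 2*(1*(-34))) - 1131990 = (-22/7 + 2*(-34)) - 1131990 = (-22/7 - 68) - 1131990 = -498/7 - 1131990 = -7924428/7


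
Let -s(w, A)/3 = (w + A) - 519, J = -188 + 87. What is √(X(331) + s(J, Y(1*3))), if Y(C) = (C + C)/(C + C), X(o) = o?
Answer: 2*√547 ≈ 46.776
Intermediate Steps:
J = -101
Y(C) = 1 (Y(C) = (2*C)/((2*C)) = (2*C)*(1/(2*C)) = 1)
s(w, A) = 1557 - 3*A - 3*w (s(w, A) = -3*((w + A) - 519) = -3*((A + w) - 519) = -3*(-519 + A + w) = 1557 - 3*A - 3*w)
√(X(331) + s(J, Y(1*3))) = √(331 + (1557 - 3*1 - 3*(-101))) = √(331 + (1557 - 3 + 303)) = √(331 + 1857) = √2188 = 2*√547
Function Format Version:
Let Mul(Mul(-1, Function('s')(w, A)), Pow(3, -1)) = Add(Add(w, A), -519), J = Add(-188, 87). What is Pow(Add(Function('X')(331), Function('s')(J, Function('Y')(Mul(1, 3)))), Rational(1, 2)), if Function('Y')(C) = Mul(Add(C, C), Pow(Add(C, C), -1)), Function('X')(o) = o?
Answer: Mul(2, Pow(547, Rational(1, 2))) ≈ 46.776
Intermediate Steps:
J = -101
Function('Y')(C) = 1 (Function('Y')(C) = Mul(Mul(2, C), Pow(Mul(2, C), -1)) = Mul(Mul(2, C), Mul(Rational(1, 2), Pow(C, -1))) = 1)
Function('s')(w, A) = Add(1557, Mul(-3, A), Mul(-3, w)) (Function('s')(w, A) = Mul(-3, Add(Add(w, A), -519)) = Mul(-3, Add(Add(A, w), -519)) = Mul(-3, Add(-519, A, w)) = Add(1557, Mul(-3, A), Mul(-3, w)))
Pow(Add(Function('X')(331), Function('s')(J, Function('Y')(Mul(1, 3)))), Rational(1, 2)) = Pow(Add(331, Add(1557, Mul(-3, 1), Mul(-3, -101))), Rational(1, 2)) = Pow(Add(331, Add(1557, -3, 303)), Rational(1, 2)) = Pow(Add(331, 1857), Rational(1, 2)) = Pow(2188, Rational(1, 2)) = Mul(2, Pow(547, Rational(1, 2)))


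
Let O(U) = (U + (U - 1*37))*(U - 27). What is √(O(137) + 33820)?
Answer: √59890 ≈ 244.72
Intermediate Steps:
O(U) = (-37 + 2*U)*(-27 + U) (O(U) = (U + (U - 37))*(-27 + U) = (U + (-37 + U))*(-27 + U) = (-37 + 2*U)*(-27 + U))
√(O(137) + 33820) = √((999 - 91*137 + 2*137²) + 33820) = √((999 - 12467 + 2*18769) + 33820) = √((999 - 12467 + 37538) + 33820) = √(26070 + 33820) = √59890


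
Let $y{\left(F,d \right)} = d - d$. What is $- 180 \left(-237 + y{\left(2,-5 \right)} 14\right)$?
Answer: $42660$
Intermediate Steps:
$y{\left(F,d \right)} = 0$
$- 180 \left(-237 + y{\left(2,-5 \right)} 14\right) = - 180 \left(-237 + 0 \cdot 14\right) = - 180 \left(-237 + 0\right) = \left(-180\right) \left(-237\right) = 42660$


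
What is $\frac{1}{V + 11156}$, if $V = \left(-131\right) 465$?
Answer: $- \frac{1}{49759} \approx -2.0097 \cdot 10^{-5}$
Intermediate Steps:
$V = -60915$
$\frac{1}{V + 11156} = \frac{1}{-60915 + 11156} = \frac{1}{-49759} = - \frac{1}{49759}$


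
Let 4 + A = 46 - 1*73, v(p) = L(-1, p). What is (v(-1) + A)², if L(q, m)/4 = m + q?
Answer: 1521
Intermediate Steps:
L(q, m) = 4*m + 4*q (L(q, m) = 4*(m + q) = 4*m + 4*q)
v(p) = -4 + 4*p (v(p) = 4*p + 4*(-1) = 4*p - 4 = -4 + 4*p)
A = -31 (A = -4 + (46 - 1*73) = -4 + (46 - 73) = -4 - 27 = -31)
(v(-1) + A)² = ((-4 + 4*(-1)) - 31)² = ((-4 - 4) - 31)² = (-8 - 31)² = (-39)² = 1521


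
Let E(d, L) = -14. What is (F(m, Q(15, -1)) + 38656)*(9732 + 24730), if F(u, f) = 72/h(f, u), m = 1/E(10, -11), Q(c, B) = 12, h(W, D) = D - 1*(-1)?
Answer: 17352857632/13 ≈ 1.3348e+9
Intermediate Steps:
h(W, D) = 1 + D (h(W, D) = D + 1 = 1 + D)
m = -1/14 (m = 1/(-14) = -1/14 ≈ -0.071429)
F(u, f) = 72/(1 + u)
(F(m, Q(15, -1)) + 38656)*(9732 + 24730) = (72/(1 - 1/14) + 38656)*(9732 + 24730) = (72/(13/14) + 38656)*34462 = (72*(14/13) + 38656)*34462 = (1008/13 + 38656)*34462 = (503536/13)*34462 = 17352857632/13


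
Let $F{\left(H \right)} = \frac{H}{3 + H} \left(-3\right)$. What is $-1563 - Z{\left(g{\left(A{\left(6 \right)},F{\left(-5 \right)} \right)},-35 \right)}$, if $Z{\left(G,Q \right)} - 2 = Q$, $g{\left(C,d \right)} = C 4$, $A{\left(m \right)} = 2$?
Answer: $-1530$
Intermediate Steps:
$F{\left(H \right)} = - \frac{3 H}{3 + H}$ ($F{\left(H \right)} = \frac{H}{3 + H} \left(-3\right) = - \frac{3 H}{3 + H}$)
$g{\left(C,d \right)} = 4 C$
$Z{\left(G,Q \right)} = 2 + Q$
$-1563 - Z{\left(g{\left(A{\left(6 \right)},F{\left(-5 \right)} \right)},-35 \right)} = -1563 - \left(2 - 35\right) = -1563 - -33 = -1563 + 33 = -1530$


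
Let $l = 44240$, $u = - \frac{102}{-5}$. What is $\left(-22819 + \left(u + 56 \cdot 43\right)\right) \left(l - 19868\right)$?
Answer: $- \frac{2484798516}{5} \approx -4.9696 \cdot 10^{8}$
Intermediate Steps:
$u = \frac{102}{5}$ ($u = \left(-102\right) \left(- \frac{1}{5}\right) = \frac{102}{5} \approx 20.4$)
$\left(-22819 + \left(u + 56 \cdot 43\right)\right) \left(l - 19868\right) = \left(-22819 + \left(\frac{102}{5} + 56 \cdot 43\right)\right) \left(44240 - 19868\right) = \left(-22819 + \left(\frac{102}{5} + 2408\right)\right) 24372 = \left(-22819 + \frac{12142}{5}\right) 24372 = \left(- \frac{101953}{5}\right) 24372 = - \frac{2484798516}{5}$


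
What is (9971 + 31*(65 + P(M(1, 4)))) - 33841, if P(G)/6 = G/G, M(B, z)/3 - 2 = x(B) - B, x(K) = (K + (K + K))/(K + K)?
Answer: -21669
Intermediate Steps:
x(K) = 3/2 (x(K) = (K + 2*K)/((2*K)) = (3*K)*(1/(2*K)) = 3/2)
M(B, z) = 21/2 - 3*B (M(B, z) = 6 + 3*(3/2 - B) = 6 + (9/2 - 3*B) = 21/2 - 3*B)
P(G) = 6 (P(G) = 6*(G/G) = 6*1 = 6)
(9971 + 31*(65 + P(M(1, 4)))) - 33841 = (9971 + 31*(65 + 6)) - 33841 = (9971 + 31*71) - 33841 = (9971 + 2201) - 33841 = 12172 - 33841 = -21669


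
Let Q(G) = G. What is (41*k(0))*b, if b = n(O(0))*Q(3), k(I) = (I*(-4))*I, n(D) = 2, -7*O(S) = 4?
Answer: 0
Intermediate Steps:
O(S) = -4/7 (O(S) = -⅐*4 = -4/7)
k(I) = -4*I² (k(I) = (-4*I)*I = -4*I²)
b = 6 (b = 2*3 = 6)
(41*k(0))*b = (41*(-4*0²))*6 = (41*(-4*0))*6 = (41*0)*6 = 0*6 = 0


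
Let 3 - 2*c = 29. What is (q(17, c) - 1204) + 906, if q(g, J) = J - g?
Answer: -328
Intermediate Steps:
c = -13 (c = 3/2 - ½*29 = 3/2 - 29/2 = -13)
(q(17, c) - 1204) + 906 = ((-13 - 1*17) - 1204) + 906 = ((-13 - 17) - 1204) + 906 = (-30 - 1204) + 906 = -1234 + 906 = -328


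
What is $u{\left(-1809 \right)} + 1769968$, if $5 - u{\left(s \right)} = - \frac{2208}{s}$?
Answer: $\frac{1067292983}{603} \approx 1.77 \cdot 10^{6}$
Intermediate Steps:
$u{\left(s \right)} = 5 + \frac{2208}{s}$ ($u{\left(s \right)} = 5 - - \frac{2208}{s} = 5 + \frac{2208}{s}$)
$u{\left(-1809 \right)} + 1769968 = \left(5 + \frac{2208}{-1809}\right) + 1769968 = \left(5 + 2208 \left(- \frac{1}{1809}\right)\right) + 1769968 = \left(5 - \frac{736}{603}\right) + 1769968 = \frac{2279}{603} + 1769968 = \frac{1067292983}{603}$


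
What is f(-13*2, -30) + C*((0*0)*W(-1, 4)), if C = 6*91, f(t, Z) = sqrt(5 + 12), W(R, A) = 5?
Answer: sqrt(17) ≈ 4.1231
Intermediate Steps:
f(t, Z) = sqrt(17)
C = 546
f(-13*2, -30) + C*((0*0)*W(-1, 4)) = sqrt(17) + 546*((0*0)*5) = sqrt(17) + 546*(0*5) = sqrt(17) + 546*0 = sqrt(17) + 0 = sqrt(17)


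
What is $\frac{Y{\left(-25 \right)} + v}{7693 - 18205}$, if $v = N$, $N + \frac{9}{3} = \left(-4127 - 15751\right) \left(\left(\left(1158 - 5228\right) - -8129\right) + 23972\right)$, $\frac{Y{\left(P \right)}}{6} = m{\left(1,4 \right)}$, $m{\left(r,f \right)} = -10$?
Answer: $\frac{185733427}{3504} \approx 53006.0$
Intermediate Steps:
$Y{\left(P \right)} = -60$ ($Y{\left(P \right)} = 6 \left(-10\right) = -60$)
$N = -557200221$ ($N = -3 + \left(-4127 - 15751\right) \left(\left(\left(1158 - 5228\right) - -8129\right) + 23972\right) = -3 - 19878 \left(\left(\left(1158 - 5228\right) + 8129\right) + 23972\right) = -3 - 19878 \left(\left(-4070 + 8129\right) + 23972\right) = -3 - 19878 \left(4059 + 23972\right) = -3 - 557200218 = -557200221$)
$v = -557200221$
$\frac{Y{\left(-25 \right)} + v}{7693 - 18205} = \frac{-60 - 557200221}{7693 - 18205} = - \frac{557200281}{-10512} = \left(-557200281\right) \left(- \frac{1}{10512}\right) = \frac{185733427}{3504}$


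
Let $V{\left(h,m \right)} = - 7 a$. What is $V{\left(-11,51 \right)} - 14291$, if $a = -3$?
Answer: $-14270$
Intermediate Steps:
$V{\left(h,m \right)} = 21$ ($V{\left(h,m \right)} = \left(-7\right) \left(-3\right) = 21$)
$V{\left(-11,51 \right)} - 14291 = 21 - 14291 = -14270$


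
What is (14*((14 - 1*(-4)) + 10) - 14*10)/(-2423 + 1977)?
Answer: -126/223 ≈ -0.56502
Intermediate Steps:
(14*((14 - 1*(-4)) + 10) - 14*10)/(-2423 + 1977) = (14*((14 + 4) + 10) - 140)/(-446) = (14*(18 + 10) - 140)*(-1/446) = (14*28 - 140)*(-1/446) = (392 - 140)*(-1/446) = 252*(-1/446) = -126/223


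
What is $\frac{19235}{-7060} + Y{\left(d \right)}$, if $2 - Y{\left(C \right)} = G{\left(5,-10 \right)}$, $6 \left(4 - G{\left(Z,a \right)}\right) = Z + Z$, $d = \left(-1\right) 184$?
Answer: $- \frac{12953}{4236} \approx -3.0578$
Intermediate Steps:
$d = -184$
$G{\left(Z,a \right)} = 4 - \frac{Z}{3}$ ($G{\left(Z,a \right)} = 4 - \frac{Z + Z}{6} = 4 - \frac{2 Z}{6} = 4 - \frac{Z}{3}$)
$Y{\left(C \right)} = - \frac{1}{3}$ ($Y{\left(C \right)} = 2 - \left(4 - \frac{5}{3}\right) = 2 - \frac{7}{3} = - \frac{1}{3}$)
$\frac{19235}{-7060} + Y{\left(d \right)} = \frac{19235}{-7060} - \frac{1}{3} = 19235 \left(- \frac{1}{7060}\right) - \frac{1}{3} = - \frac{3847}{1412} - \frac{1}{3} = - \frac{12953}{4236}$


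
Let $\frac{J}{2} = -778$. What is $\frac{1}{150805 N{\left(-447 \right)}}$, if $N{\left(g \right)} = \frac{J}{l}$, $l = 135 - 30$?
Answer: $- \frac{21}{46930516} \approx -4.4747 \cdot 10^{-7}$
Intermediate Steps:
$J = -1556$ ($J = 2 \left(-778\right) = -1556$)
$l = 105$ ($l = 135 - 30 = 105$)
$N{\left(g \right)} = - \frac{1556}{105}$
$\frac{1}{150805 N{\left(-447 \right)}} = \frac{1}{150805 \left(- \frac{1556}{105}\right)} = \frac{1}{150805} \left(- \frac{105}{1556}\right) = - \frac{21}{46930516}$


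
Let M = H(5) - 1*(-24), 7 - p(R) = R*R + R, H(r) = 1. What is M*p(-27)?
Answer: -17375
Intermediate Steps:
p(R) = 7 - R - R² (p(R) = 7 - (R*R + R) = 7 - (R² + R) = 7 - (R + R²) = 7 + (-R - R²) = 7 - R - R²)
M = 25 (M = 1 - 1*(-24) = 1 + 24 = 25)
M*p(-27) = 25*(7 - 1*(-27) - 1*(-27)²) = 25*(7 + 27 - 1*729) = 25*(7 + 27 - 729) = 25*(-695) = -17375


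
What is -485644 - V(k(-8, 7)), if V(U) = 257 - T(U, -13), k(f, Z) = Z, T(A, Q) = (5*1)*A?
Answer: -485866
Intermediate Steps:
T(A, Q) = 5*A
V(U) = 257 - 5*U
-485644 - V(k(-8, 7)) = -485644 - (257 - 5*7) = -485644 - (257 - 35) = -485644 - 1*222 = -485644 - 222 = -485866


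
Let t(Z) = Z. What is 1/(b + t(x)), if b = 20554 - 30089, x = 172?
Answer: -1/9363 ≈ -0.00010680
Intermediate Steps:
b = -9535
1/(b + t(x)) = 1/(-9535 + 172) = 1/(-9363) = -1/9363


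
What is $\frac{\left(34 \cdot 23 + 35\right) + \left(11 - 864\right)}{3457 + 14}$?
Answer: $- \frac{12}{1157} \approx -0.010372$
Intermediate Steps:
$\frac{\left(34 \cdot 23 + 35\right) + \left(11 - 864\right)}{3457 + 14} = \frac{\left(782 + 35\right) + \left(11 - 864\right)}{3471} = \left(817 - 853\right) \frac{1}{3471} = \left(-36\right) \frac{1}{3471} = - \frac{12}{1157}$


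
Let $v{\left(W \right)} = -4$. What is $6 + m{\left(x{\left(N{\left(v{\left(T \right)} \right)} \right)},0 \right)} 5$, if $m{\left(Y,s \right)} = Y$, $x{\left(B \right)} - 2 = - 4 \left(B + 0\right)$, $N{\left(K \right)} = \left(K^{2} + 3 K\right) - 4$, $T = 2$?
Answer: $16$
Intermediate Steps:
$N{\left(K \right)} = -4 + K^{2} + 3 K$
$x{\left(B \right)} = 2 - 4 B$ ($x{\left(B \right)} = 2 - 4 \left(B + 0\right) = 2 - 4 B$)
$6 + m{\left(x{\left(N{\left(v{\left(T \right)} \right)} \right)},0 \right)} 5 = 6 + \left(2 - 4 \left(-4 + \left(-4\right)^{2} + 3 \left(-4\right)\right)\right) 5 = 6 + \left(2 - 4 \left(-4 + 16 - 12\right)\right) 5 = 6 + \left(2 - 0\right) 5 = 6 + \left(2 + 0\right) 5 = 6 + 2 \cdot 5 = 6 + 10 = 16$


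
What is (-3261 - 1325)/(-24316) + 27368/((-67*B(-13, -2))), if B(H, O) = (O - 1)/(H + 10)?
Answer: -332586513/814586 ≈ -408.29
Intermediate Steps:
B(H, O) = (-1 + O)/(10 + H)
(-3261 - 1325)/(-24316) + 27368/((-67*B(-13, -2))) = (-3261 - 1325)/(-24316) + 27368/((-67*(-1 - 2)/(10 - 13))) = -4586*(-1/24316) + 27368/((-67*(-3)/(-3))) = 2293/12158 + 27368/((-(-67)*(-3)/3)) = 2293/12158 + 27368/((-67*1)) = 2293/12158 + 27368/(-67) = 2293/12158 + 27368*(-1/67) = 2293/12158 - 27368/67 = -332586513/814586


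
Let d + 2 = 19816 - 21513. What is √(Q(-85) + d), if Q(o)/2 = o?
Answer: I*√1869 ≈ 43.232*I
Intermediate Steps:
Q(o) = 2*o
d = -1699 (d = -2 + (19816 - 21513) = -2 - 1697 = -1699)
√(Q(-85) + d) = √(2*(-85) - 1699) = √(-170 - 1699) = √(-1869) = I*√1869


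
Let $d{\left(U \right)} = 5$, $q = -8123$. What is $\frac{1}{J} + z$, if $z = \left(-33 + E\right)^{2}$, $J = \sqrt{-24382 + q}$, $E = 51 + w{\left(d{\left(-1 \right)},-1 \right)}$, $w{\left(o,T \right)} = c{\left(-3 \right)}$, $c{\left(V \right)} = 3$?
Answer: $441 - \frac{i \sqrt{32505}}{32505} \approx 441.0 - 0.0055466 i$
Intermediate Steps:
$w{\left(o,T \right)} = 3$
$E = 54$ ($E = 51 + 3 = 54$)
$J = i \sqrt{32505}$ ($J = \sqrt{-24382 - 8123} = \sqrt{-32505} = i \sqrt{32505} \approx 180.29 i$)
$z = 441$ ($z = \left(-33 + 54\right)^{2} = 21^{2} = 441$)
$\frac{1}{J} + z = \frac{1}{i \sqrt{32505}} + 441 = - \frac{i \sqrt{32505}}{32505} + 441 = 441 - \frac{i \sqrt{32505}}{32505}$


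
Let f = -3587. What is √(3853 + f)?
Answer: √266 ≈ 16.310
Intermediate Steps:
√(3853 + f) = √(3853 - 3587) = √266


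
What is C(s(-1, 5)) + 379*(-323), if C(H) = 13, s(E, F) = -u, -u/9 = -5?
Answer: -122404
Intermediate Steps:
u = 45 (u = -9*(-5) = 45)
s(E, F) = -45 (s(E, F) = -1*45 = -45)
C(s(-1, 5)) + 379*(-323) = 13 + 379*(-323) = 13 - 122417 = -122404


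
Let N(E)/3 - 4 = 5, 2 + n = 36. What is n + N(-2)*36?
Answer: 1006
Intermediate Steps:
n = 34 (n = -2 + 36 = 34)
N(E) = 27 (N(E) = 12 + 3*5 = 12 + 15 = 27)
n + N(-2)*36 = 34 + 27*36 = 34 + 972 = 1006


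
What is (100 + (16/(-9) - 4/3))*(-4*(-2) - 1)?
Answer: 6104/9 ≈ 678.22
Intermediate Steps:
(100 + (16/(-9) - 4/3))*(-4*(-2) - 1) = (100 + (16*(-1/9) - 4*1/3))*(8 - 1) = (100 + (-16/9 - 4/3))*7 = (100 - 28/9)*7 = (872/9)*7 = 6104/9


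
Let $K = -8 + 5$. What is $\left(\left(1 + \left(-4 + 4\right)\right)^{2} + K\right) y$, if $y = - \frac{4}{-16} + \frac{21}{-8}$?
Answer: $\frac{19}{4} \approx 4.75$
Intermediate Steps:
$y = - \frac{19}{8}$ ($y = \left(-4\right) \left(- \frac{1}{16}\right) + 21 \left(- \frac{1}{8}\right) = \frac{1}{4} - \frac{21}{8} = - \frac{19}{8} \approx -2.375$)
$K = -3$
$\left(\left(1 + \left(-4 + 4\right)\right)^{2} + K\right) y = \left(\left(1 + \left(-4 + 4\right)\right)^{2} - 3\right) \left(- \frac{19}{8}\right) = \left(\left(1 + 0\right)^{2} - 3\right) \left(- \frac{19}{8}\right) = \left(1^{2} - 3\right) \left(- \frac{19}{8}\right) = \left(1 - 3\right) \left(- \frac{19}{8}\right) = \left(-2\right) \left(- \frac{19}{8}\right) = \frac{19}{4}$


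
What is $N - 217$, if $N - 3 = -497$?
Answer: $-711$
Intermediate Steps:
$N = -494$ ($N = 3 - 497 = -494$)
$N - 217 = -494 - 217 = -711$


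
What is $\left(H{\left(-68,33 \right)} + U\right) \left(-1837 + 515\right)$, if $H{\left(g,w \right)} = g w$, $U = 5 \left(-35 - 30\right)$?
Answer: $3396218$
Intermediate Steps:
$U = -325$ ($U = 5 \left(-65\right) = -325$)
$\left(H{\left(-68,33 \right)} + U\right) \left(-1837 + 515\right) = \left(\left(-68\right) 33 - 325\right) \left(-1837 + 515\right) = \left(-2244 - 325\right) \left(-1322\right) = \left(-2569\right) \left(-1322\right) = 3396218$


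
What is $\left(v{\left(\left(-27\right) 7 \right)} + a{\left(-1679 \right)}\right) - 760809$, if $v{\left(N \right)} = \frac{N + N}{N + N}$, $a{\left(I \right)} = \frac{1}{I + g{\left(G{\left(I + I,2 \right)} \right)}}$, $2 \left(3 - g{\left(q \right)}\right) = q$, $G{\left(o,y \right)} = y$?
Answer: $- \frac{1275875017}{1677} \approx -7.6081 \cdot 10^{5}$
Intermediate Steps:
$g{\left(q \right)} = 3 - \frac{q}{2}$
$a{\left(I \right)} = \frac{1}{2 + I}$ ($a{\left(I \right)} = \frac{1}{I + \left(3 - 1\right)} = \frac{1}{I + 2} = \frac{1}{2 + I}$)
$v{\left(N \right)} = 1$ ($v{\left(N \right)} = \frac{2 N}{2 N} = 2 N \frac{1}{2 N} = 1$)
$\left(v{\left(\left(-27\right) 7 \right)} + a{\left(-1679 \right)}\right) - 760809 = \left(1 + \frac{1}{2 - 1679}\right) - 760809 = \left(1 + \frac{1}{-1677}\right) - 760809 = \left(1 - \frac{1}{1677}\right) - 760809 = \frac{1676}{1677} - 760809 = - \frac{1275875017}{1677}$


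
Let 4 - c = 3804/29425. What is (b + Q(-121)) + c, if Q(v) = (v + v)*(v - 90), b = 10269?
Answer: 1804778571/29425 ≈ 61335.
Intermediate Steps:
Q(v) = 2*v*(-90 + v) (Q(v) = (2*v)*(-90 + v) = 2*v*(-90 + v))
c = 113896/29425 (c = 4 - 3804/29425 = 113896/29425 ≈ 3.8707)
(b + Q(-121)) + c = (10269 + 2*(-121)*(-90 - 121)) + 113896/29425 = (10269 + 2*(-121)*(-211)) + 113896/29425 = (10269 + 51062) + 113896/29425 = 61331 + 113896/29425 = 1804778571/29425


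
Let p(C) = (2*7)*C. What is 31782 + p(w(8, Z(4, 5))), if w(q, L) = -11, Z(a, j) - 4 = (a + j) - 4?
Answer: 31628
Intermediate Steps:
Z(a, j) = a + j (Z(a, j) = 4 + ((a + j) - 4) = 4 + (-4 + a + j) = a + j)
p(C) = 14*C
31782 + p(w(8, Z(4, 5))) = 31782 + 14*(-11) = 31782 - 154 = 31628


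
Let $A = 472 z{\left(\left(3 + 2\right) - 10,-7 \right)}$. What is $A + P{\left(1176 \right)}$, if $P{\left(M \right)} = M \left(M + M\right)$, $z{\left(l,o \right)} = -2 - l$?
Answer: $2767368$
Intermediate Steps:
$P{\left(M \right)} = 2 M^{2}$ ($P{\left(M \right)} = M 2 M = 2 M^{2}$)
$A = 1416$ ($A = 472 \left(-2 - \left(\left(3 + 2\right) - 10\right)\right) = 472 \left(-2 - \left(5 - 10\right)\right) = 472 \left(-2 - -5\right) = 472 \left(-2 + 5\right) = 472 \cdot 3 = 1416$)
$A + P{\left(1176 \right)} = 1416 + 2 \cdot 1176^{2} = 1416 + 2 \cdot 1382976 = 1416 + 2765952 = 2767368$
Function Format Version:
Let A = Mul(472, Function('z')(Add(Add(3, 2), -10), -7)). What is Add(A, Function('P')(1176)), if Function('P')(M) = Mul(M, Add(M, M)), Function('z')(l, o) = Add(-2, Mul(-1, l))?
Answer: 2767368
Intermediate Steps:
Function('P')(M) = Mul(2, Pow(M, 2)) (Function('P')(M) = Mul(M, Mul(2, M)) = Mul(2, Pow(M, 2)))
A = 1416 (A = Mul(472, Add(-2, Mul(-1, Add(Add(3, 2), -10)))) = Mul(472, Add(-2, Mul(-1, Add(5, -10)))) = Mul(472, Add(-2, Mul(-1, -5))) = Mul(472, Add(-2, 5)) = Mul(472, 3) = 1416)
Add(A, Function('P')(1176)) = Add(1416, Mul(2, Pow(1176, 2))) = Add(1416, Mul(2, 1382976)) = Add(1416, 2765952) = 2767368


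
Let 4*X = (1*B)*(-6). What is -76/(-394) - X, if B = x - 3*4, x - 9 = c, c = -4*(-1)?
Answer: 667/394 ≈ 1.6929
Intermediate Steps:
c = 4
x = 13 (x = 9 + 4 = 13)
B = 1 (B = 13 - 3*4 = 13 - 12 = 1)
X = -3/2 (X = ((1*1)*(-6))/4 = (1*(-6))/4 = (¼)*(-6) = -3/2 ≈ -1.5000)
-76/(-394) - X = -76/(-394) - 1*(-3/2) = -76*(-1/394) + 3/2 = 38/197 + 3/2 = 667/394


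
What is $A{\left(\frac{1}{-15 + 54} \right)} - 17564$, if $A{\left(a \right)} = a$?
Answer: $- \frac{684995}{39} \approx -17564.0$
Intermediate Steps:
$A{\left(\frac{1}{-15 + 54} \right)} - 17564 = \frac{1}{-15 + 54} - 17564 = \frac{1}{39} - 17564 = - \frac{684995}{39}$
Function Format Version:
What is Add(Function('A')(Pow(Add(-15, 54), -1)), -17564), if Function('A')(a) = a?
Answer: Rational(-684995, 39) ≈ -17564.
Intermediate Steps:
Add(Function('A')(Pow(Add(-15, 54), -1)), -17564) = Add(Pow(Add(-15, 54), -1), -17564) = Add(Pow(39, -1), -17564) = Add(Rational(1, 39), -17564) = Rational(-684995, 39)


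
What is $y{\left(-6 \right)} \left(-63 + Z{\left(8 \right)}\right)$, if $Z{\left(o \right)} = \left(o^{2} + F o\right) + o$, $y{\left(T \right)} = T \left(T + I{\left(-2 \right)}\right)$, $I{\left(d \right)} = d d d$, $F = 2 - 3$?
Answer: $84$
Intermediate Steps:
$F = -1$
$I{\left(d \right)} = d^{3}$ ($I{\left(d \right)} = d^{2} d = d^{3}$)
$y{\left(T \right)} = T \left(-8 + T\right)$ ($y{\left(T \right)} = T \left(T + \left(-2\right)^{3}\right) = T \left(T - 8\right) = T \left(-8 + T\right)$)
$Z{\left(o \right)} = o^{2}$ ($Z{\left(o \right)} = \left(o^{2} - o\right) + o = o^{2}$)
$y{\left(-6 \right)} \left(-63 + Z{\left(8 \right)}\right) = - 6 \left(-8 - 6\right) \left(-63 + 8^{2}\right) = \left(-6\right) \left(-14\right) \left(-63 + 64\right) = 84 \cdot 1 = 84$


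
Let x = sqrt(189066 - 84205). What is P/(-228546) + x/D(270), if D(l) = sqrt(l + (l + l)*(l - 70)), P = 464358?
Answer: -77393/38091 + sqrt(1261477830)/36090 ≈ -1.0477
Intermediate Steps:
x = sqrt(104861) ≈ 323.82
D(l) = sqrt(l + 2*l*(-70 + l)) (D(l) = sqrt(l + (2*l)*(-70 + l)) = sqrt(l + 2*l*(-70 + l)))
P/(-228546) + x/D(270) = 464358/(-228546) + sqrt(104861)/(sqrt(270*(-139 + 2*270))) = 464358*(-1/228546) + sqrt(104861)/(sqrt(270*(-139 + 540))) = -77393/38091 + sqrt(104861)/(sqrt(270*401)) = -77393/38091 + sqrt(104861)/(sqrt(108270)) = -77393/38091 + sqrt(104861)/((3*sqrt(12030))) = -77393/38091 + sqrt(104861)*(sqrt(12030)/36090) = -77393/38091 + sqrt(1261477830)/36090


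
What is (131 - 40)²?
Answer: 8281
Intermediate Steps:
(131 - 40)² = 91² = 8281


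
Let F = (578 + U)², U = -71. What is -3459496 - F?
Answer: -3716545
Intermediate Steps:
F = 257049 (F = (578 - 71)² = 507² = 257049)
-3459496 - F = -3459496 - 1*257049 = -3459496 - 257049 = -3716545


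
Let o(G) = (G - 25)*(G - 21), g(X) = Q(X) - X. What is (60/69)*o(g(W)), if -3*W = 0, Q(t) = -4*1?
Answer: 14500/23 ≈ 630.43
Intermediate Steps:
Q(t) = -4
W = 0 (W = -1/3*0 = 0)
g(X) = -4 - X
o(G) = (-25 + G)*(-21 + G)
(60/69)*o(g(W)) = (60/69)*(525 + (-4 - 1*0)**2 - 46*(-4 - 1*0)) = (60*(1/69))*(525 + (-4 + 0)**2 - 46*(-4 + 0)) = 20*(525 + (-4)**2 - 46*(-4))/23 = 20*(525 + 16 + 184)/23 = (20/23)*725 = 14500/23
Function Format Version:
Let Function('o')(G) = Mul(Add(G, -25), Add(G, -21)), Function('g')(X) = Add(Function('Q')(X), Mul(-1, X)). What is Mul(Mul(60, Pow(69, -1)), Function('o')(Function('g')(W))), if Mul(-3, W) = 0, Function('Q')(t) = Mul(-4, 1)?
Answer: Rational(14500, 23) ≈ 630.43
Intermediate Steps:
Function('Q')(t) = -4
W = 0 (W = Mul(Rational(-1, 3), 0) = 0)
Function('g')(X) = Add(-4, Mul(-1, X))
Function('o')(G) = Mul(Add(-25, G), Add(-21, G))
Mul(Mul(60, Pow(69, -1)), Function('o')(Function('g')(W))) = Mul(Mul(60, Pow(69, -1)), Add(525, Pow(Add(-4, Mul(-1, 0)), 2), Mul(-46, Add(-4, Mul(-1, 0))))) = Mul(Mul(60, Rational(1, 69)), Add(525, Pow(Add(-4, 0), 2), Mul(-46, Add(-4, 0)))) = Mul(Rational(20, 23), Add(525, Pow(-4, 2), Mul(-46, -4))) = Mul(Rational(20, 23), Add(525, 16, 184)) = Mul(Rational(20, 23), 725) = Rational(14500, 23)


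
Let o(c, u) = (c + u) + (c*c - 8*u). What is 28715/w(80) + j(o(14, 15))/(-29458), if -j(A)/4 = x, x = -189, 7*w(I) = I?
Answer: 592114481/235664 ≈ 2512.5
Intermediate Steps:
w(I) = I/7
o(c, u) = c + c² - 7*u (o(c, u) = (c + u) + (c² - 8*u) = c + c² - 7*u)
j(A) = 756 (j(A) = -4*(-189) = 756)
28715/w(80) + j(o(14, 15))/(-29458) = 28715/(((⅐)*80)) + 756/(-29458) = 28715/(80/7) + 756*(-1/29458) = 28715*(7/80) - 378/14729 = 40201/16 - 378/14729 = 592114481/235664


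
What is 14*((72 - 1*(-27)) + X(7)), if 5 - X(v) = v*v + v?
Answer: 672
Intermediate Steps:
X(v) = 5 - v - v² (X(v) = 5 - (v*v + v) = 5 - (v² + v) = 5 - (v + v²) = 5 + (-v - v²) = 5 - v - v²)
14*((72 - 1*(-27)) + X(7)) = 14*((72 - 1*(-27)) + (5 - 1*7 - 1*7²)) = 14*((72 + 27) + (5 - 7 - 1*49)) = 14*(99 + (5 - 7 - 49)) = 14*(99 - 51) = 14*48 = 672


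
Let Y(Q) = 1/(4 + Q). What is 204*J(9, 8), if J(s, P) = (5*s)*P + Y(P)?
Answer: 73457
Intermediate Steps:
J(s, P) = 1/(4 + P) + 5*P*s (J(s, P) = (5*s)*P + 1/(4 + P) = 5*P*s + 1/(4 + P) = 1/(4 + P) + 5*P*s)
204*J(9, 8) = 204*((1 + 5*8*9*(4 + 8))/(4 + 8)) = 204*((1 + 5*8*9*12)/12) = 204*((1 + 4320)/12) = 204*((1/12)*4321) = 204*(4321/12) = 73457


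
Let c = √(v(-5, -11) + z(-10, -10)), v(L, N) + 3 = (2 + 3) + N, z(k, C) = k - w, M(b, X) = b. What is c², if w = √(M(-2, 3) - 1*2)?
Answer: -19 - 2*I ≈ -19.0 - 2.0*I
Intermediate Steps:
w = 2*I (w = √(-2 - 1*2) = √(-2 - 2) = √(-4) = 2*I ≈ 2.0*I)
z(k, C) = k - 2*I
v(L, N) = 2 + N (v(L, N) = -3 + ((2 + 3) + N) = -3 + (5 + N) = 2 + N)
c = √(-19 - 2*I) (c = √((2 - 11) + (-10 - 2*I)) = √(-9 + (-10 - 2*I)) = √(-19 - 2*I) ≈ 0.2291 - 4.3649*I)
c² = (√(-19 - 2*I))² = -19 - 2*I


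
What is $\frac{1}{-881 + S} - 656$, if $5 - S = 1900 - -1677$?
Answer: $- \frac{2921169}{4453} \approx -656.0$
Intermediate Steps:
$S = -3572$ ($S = 5 - \left(1900 - -1677\right) = 5 - \left(1900 + 1677\right) = 5 - 3577 = -3572$)
$\frac{1}{-881 + S} - 656 = \frac{1}{-881 - 3572} - 656 = \frac{1}{-4453} - 656 = - \frac{1}{4453} - 656 = - \frac{2921169}{4453}$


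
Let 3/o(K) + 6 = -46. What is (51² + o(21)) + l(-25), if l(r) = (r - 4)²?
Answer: 178981/52 ≈ 3441.9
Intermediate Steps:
o(K) = -3/52 (o(K) = 3/(-6 - 46) = 3/(-52) = 3*(-1/52) = -3/52)
l(r) = (-4 + r)²
(51² + o(21)) + l(-25) = (51² - 3/52) + (-4 - 25)² = (2601 - 3/52) + (-29)² = 135249/52 + 841 = 178981/52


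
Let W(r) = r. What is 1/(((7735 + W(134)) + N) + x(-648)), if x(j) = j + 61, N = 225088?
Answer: 1/232370 ≈ 4.3035e-6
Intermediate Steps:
x(j) = 61 + j
1/(((7735 + W(134)) + N) + x(-648)) = 1/(((7735 + 134) + 225088) + (61 - 648)) = 1/((7869 + 225088) - 587) = 1/(232957 - 587) = 1/232370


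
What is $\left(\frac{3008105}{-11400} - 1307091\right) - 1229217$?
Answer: $- \frac{5783383861}{2280} \approx -2.5366 \cdot 10^{6}$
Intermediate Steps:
$\left(\frac{3008105}{-11400} - 1307091\right) - 1229217 = \left(3008105 \left(- \frac{1}{11400}\right) - 1307091\right) - 1229217 = \left(- \frac{601621}{2280} - 1307091\right) - 1229217 = - \frac{2980769101}{2280} - 1229217 = - \frac{5783383861}{2280}$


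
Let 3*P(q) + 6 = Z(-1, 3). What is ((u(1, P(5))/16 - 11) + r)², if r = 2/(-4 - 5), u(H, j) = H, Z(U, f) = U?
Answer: 2582449/20736 ≈ 124.54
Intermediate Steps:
P(q) = -7/3 (P(q) = -2 + (⅓)*(-1) = -2 - ⅓ = -7/3)
r = -2/9 (r = 2/(-9) = 2*(-⅑) = -2/9 ≈ -0.22222)
((u(1, P(5))/16 - 11) + r)² = ((1/16 - 11) - 2/9)² = (-175/16 - 2/9)² = (-1607/144)² = 2582449/20736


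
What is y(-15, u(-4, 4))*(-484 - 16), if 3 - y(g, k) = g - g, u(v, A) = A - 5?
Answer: -1500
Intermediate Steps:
u(v, A) = -5 + A
y(g, k) = 3 (y(g, k) = 3 - (g - g) = 3 - 1*0 = 3 + 0 = 3)
y(-15, u(-4, 4))*(-484 - 16) = 3*(-484 - 16) = 3*(-500) = -1500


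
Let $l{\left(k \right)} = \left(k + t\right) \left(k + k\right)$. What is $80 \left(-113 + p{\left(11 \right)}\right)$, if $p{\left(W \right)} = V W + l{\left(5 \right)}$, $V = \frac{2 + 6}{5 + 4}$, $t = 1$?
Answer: $- \frac{31120}{9} \approx -3457.8$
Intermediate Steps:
$l{\left(k \right)} = 2 k \left(1 + k\right)$ ($l{\left(k \right)} = \left(k + 1\right) \left(k + k\right) = \left(1 + k\right) 2 k = 2 k \left(1 + k\right)$)
$V = \frac{8}{9} \approx 0.88889$
$p{\left(W \right)} = 60 + \frac{8 W}{9}$ ($p{\left(W \right)} = \frac{8 W}{9} + 2 \cdot 5 \left(1 + 5\right) = \frac{8 W}{9} + 2 \cdot 5 \cdot 6 = \frac{8 W}{9} + 60 = 60 + \frac{8 W}{9}$)
$80 \left(-113 + p{\left(11 \right)}\right) = 80 \left(-113 + \left(60 + \frac{8}{9} \cdot 11\right)\right) = 80 \left(-113 + \left(60 + \frac{88}{9}\right)\right) = 80 \left(-113 + \frac{628}{9}\right) = 80 \left(- \frac{389}{9}\right) = - \frac{31120}{9}$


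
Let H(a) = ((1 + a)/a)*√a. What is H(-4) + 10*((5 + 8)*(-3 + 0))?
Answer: -390 + 3*I/2 ≈ -390.0 + 1.5*I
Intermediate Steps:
H(a) = (1 + a)/√a (H(a) = ((1 + a)/a)*√a = (1 + a)/√a)
H(-4) + 10*((5 + 8)*(-3 + 0)) = (1 - 4)/√(-4) + 10*((5 + 8)*(-3 + 0)) = -I/2*(-3) + 10*(13*(-3)) = 3*I/2 + 10*(-39) = 3*I/2 - 390 = -390 + 3*I/2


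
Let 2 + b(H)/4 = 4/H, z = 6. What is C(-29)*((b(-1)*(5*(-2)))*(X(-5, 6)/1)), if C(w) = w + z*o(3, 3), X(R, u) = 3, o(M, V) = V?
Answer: -7920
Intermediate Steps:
b(H) = -8 + 16/H (b(H) = -8 + 4*(4/H) = -8 + 16/H)
C(w) = 18 + w (C(w) = w + 6*3 = w + 18 = 18 + w)
C(-29)*((b(-1)*(5*(-2)))*(X(-5, 6)/1)) = (18 - 29)*(((-8 + 16/(-1))*(5*(-2)))*(3/1)) = -11*(-8 + 16*(-1))*(-10)*3*1 = -11*(-8 - 16)*(-10)*3 = -11*(-24*(-10))*3 = -2640*3 = -11*720 = -7920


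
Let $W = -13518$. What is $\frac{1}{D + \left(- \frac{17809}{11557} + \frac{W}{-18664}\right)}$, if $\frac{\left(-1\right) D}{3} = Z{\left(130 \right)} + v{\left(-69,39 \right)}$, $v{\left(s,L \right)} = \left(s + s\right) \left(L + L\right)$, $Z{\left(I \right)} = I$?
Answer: $\frac{107849924}{3440540195623} \approx 3.1347 \cdot 10^{-5}$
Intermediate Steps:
$v{\left(s,L \right)} = 4 L s$ ($v{\left(s,L \right)} = 2 s 2 L = 4 L s$)
$D = 31902$ ($D = - 3 \left(130 + 4 \cdot 39 \left(-69\right)\right) = - 3 \left(130 - 10764\right) = \left(-3\right) \left(-10634\right) = 31902$)
$\frac{1}{D + \left(- \frac{17809}{11557} + \frac{W}{-18664}\right)} = \frac{1}{31902 - \left(- \frac{6759}{9332} + \frac{17809}{11557}\right)} = \frac{1}{31902 - \frac{88079825}{107849924}} = \frac{1}{\frac{3440540195623}{107849924}} = \frac{107849924}{3440540195623}$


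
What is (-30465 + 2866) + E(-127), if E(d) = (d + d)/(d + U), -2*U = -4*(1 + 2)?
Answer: -3339225/121 ≈ -27597.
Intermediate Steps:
U = 6 (U = -(-2)*(1 + 2) = -(-2)*3 = -1/2*(-12) = 6)
E(d) = 2*d/(6 + d) (E(d) = (d + d)/(d + 6) = (2*d)/(6 + d) = 2*d/(6 + d))
(-30465 + 2866) + E(-127) = (-30465 + 2866) + 2*(-127)/(6 - 127) = -27599 + 2*(-127)/(-121) = -27599 + 2*(-127)*(-1/121) = -27599 + 254/121 = -3339225/121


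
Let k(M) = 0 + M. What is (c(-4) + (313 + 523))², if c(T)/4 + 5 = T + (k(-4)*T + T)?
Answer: 719104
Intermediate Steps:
k(M) = M
c(T) = -20 - 8*T (c(T) = -20 + 4*(T + (-4*T + T)) = -20 + 4*(T - 3*T) = -20 + 4*(-2*T) = -20 - 8*T)
(c(-4) + (313 + 523))² = ((-20 - 8*(-4)) + (313 + 523))² = ((-20 + 32) + 836)² = (12 + 836)² = 848² = 719104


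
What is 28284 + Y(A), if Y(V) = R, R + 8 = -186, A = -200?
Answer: 28090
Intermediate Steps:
R = -194 (R = -8 - 186 = -194)
Y(V) = -194
28284 + Y(A) = 28284 - 194 = 28090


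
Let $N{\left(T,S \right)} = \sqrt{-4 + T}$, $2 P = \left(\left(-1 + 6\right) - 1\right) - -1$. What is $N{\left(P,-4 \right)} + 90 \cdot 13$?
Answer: $1170 + \frac{i \sqrt{6}}{2} \approx 1170.0 + 1.2247 i$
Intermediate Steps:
$P = \frac{5}{2}$ ($P = \frac{\left(\left(-1 + 6\right) - 1\right) - -1}{2} = \frac{\left(5 - 1\right) + 1}{2} = \frac{4 + 1}{2} = \frac{1}{2} \cdot 5 = \frac{5}{2} \approx 2.5$)
$N{\left(P,-4 \right)} + 90 \cdot 13 = \sqrt{-4 + \frac{5}{2}} + 90 \cdot 13 = \sqrt{- \frac{3}{2}} + 1170 = \frac{i \sqrt{6}}{2} + 1170 = 1170 + \frac{i \sqrt{6}}{2}$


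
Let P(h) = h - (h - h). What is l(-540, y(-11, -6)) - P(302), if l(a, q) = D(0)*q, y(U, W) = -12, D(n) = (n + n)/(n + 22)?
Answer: -302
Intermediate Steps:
D(n) = 2*n/(22 + n) (D(n) = (2*n)/(22 + n) = 2*n/(22 + n))
P(h) = h (P(h) = h - 1*0 = h + 0 = h)
l(a, q) = 0 (l(a, q) = (2*0/(22 + 0))*q = (2*0/22)*q = (2*0*(1/22))*q = 0*q = 0)
l(-540, y(-11, -6)) - P(302) = 0 - 1*302 = 0 - 302 = -302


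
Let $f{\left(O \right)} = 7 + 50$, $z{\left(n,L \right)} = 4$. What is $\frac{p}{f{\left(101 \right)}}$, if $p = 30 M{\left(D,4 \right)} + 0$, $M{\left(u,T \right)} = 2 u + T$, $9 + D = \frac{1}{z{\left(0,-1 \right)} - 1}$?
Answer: $- \frac{400}{57} \approx -7.0175$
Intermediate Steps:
$D = - \frac{26}{3}$ ($D = -9 + \frac{1}{4 - 1} = -9 + \frac{1}{3} = - \frac{26}{3} \approx -8.6667$)
$M{\left(u,T \right)} = T + 2 u$
$p = -400$ ($p = 30 \left(4 + 2 \left(- \frac{26}{3}\right)\right) + 0 = 30 \left(4 - \frac{52}{3}\right) + 0 = 30 \left(- \frac{40}{3}\right) + 0 = -400 + 0 = -400$)
$f{\left(O \right)} = 57$
$\frac{p}{f{\left(101 \right)}} = - \frac{400}{57}$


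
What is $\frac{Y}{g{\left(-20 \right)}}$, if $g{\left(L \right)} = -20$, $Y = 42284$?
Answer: $- \frac{10571}{5} \approx -2114.2$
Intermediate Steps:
$\frac{Y}{g{\left(-20 \right)}} = \frac{42284}{-20} = 42284 \left(- \frac{1}{20}\right) = - \frac{10571}{5}$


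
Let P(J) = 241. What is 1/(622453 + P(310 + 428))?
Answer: 1/622694 ≈ 1.6059e-6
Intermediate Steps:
1/(622453 + P(310 + 428)) = 1/(622453 + 241) = 1/622694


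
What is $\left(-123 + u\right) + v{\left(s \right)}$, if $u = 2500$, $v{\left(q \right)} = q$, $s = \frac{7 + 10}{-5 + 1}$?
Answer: $\frac{9491}{4} \approx 2372.8$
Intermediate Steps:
$s = - \frac{17}{4}$ ($s = \frac{17}{-4} = 17 \left(- \frac{1}{4}\right) = - \frac{17}{4} \approx -4.25$)
$\left(-123 + u\right) + v{\left(s \right)} = \left(-123 + 2500\right) - \frac{17}{4} = 2377 - \frac{17}{4} = \frac{9491}{4}$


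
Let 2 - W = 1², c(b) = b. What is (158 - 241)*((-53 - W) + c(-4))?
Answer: 4814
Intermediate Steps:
W = 1 (W = 2 - 1*1² = 2 - 1*1 = 2 - 1 = 1)
(158 - 241)*((-53 - W) + c(-4)) = (158 - 241)*((-53 - 1*1) - 4) = -83*((-53 - 1) - 4) = -83*(-54 - 4) = -83*(-58) = 4814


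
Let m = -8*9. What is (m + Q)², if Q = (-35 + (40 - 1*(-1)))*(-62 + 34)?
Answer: 57600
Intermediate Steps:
m = -72
Q = -168 (Q = (-35 + (40 + 1))*(-28) = (-35 + 41)*(-28) = 6*(-28) = -168)
(m + Q)² = (-72 - 168)² = (-240)² = 57600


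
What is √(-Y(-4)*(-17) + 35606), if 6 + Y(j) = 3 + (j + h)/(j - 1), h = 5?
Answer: √888790/5 ≈ 188.55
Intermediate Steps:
Y(j) = -3 + (5 + j)/(-1 + j) (Y(j) = -6 + (3 + (j + 5)/(j - 1)) = -6 + (3 + (5 + j)/(-1 + j)) = -3 + (5 + j)/(-1 + j))
√(-Y(-4)*(-17) + 35606) = √(-2*(4 - 1*(-4))/(-1 - 4)*(-17) + 35606) = √(-2*(4 + 4)/(-5)*(-17) + 35606) = √(-2*(-1)*8/5*(-17) + 35606) = √(-1*(-16/5)*(-17) + 35606) = √((16/5)*(-17) + 35606) = √(-272/5 + 35606) = √(177758/5) = √888790/5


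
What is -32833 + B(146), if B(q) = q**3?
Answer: 3079303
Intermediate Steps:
-32833 + B(146) = -32833 + 146**3 = -32833 + 3112136 = 3079303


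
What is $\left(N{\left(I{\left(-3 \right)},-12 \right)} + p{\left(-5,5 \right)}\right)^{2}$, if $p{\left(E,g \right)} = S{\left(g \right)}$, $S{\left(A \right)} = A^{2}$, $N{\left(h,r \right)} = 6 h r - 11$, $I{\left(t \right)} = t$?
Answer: $52900$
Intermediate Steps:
$N{\left(h,r \right)} = -11 + 6 h r$ ($N{\left(h,r \right)} = 6 h r - 11 = -11 + 6 h r$)
$p{\left(E,g \right)} = g^{2}$
$\left(N{\left(I{\left(-3 \right)},-12 \right)} + p{\left(-5,5 \right)}\right)^{2} = \left(\left(-11 + 6 \left(-3\right) \left(-12\right)\right) + 5^{2}\right)^{2} = \left(\left(-11 + 216\right) + 25\right)^{2} = \left(205 + 25\right)^{2} = 230^{2} = 52900$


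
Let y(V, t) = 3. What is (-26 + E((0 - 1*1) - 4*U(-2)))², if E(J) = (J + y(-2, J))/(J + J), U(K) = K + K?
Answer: 16129/25 ≈ 645.16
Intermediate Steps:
U(K) = 2*K
E(J) = (3 + J)/(2*J) (E(J) = (J + 3)/(J + J) = (3 + J)/((2*J)) = (3 + J)*(1/(2*J)) = (3 + J)/(2*J))
(-26 + E((0 - 1*1) - 4*U(-2)))² = (-26 + (3 + ((0 - 1*1) - 8*(-2)))/(2*((0 - 1*1) - 8*(-2))))² = (-26 + (3 + ((0 - 1) - 4*(-4)))/(2*((0 - 1) - 4*(-4))))² = (-26 + (3 + (-1 + 16))/(2*(-1 + 16)))² = (-26 + (½)*(3 + 15)/15)² = (-26 + (½)*(1/15)*18)² = (-26 + ⅗)² = (-127/5)² = 16129/25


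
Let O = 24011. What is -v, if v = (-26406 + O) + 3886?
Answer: -1491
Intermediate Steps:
v = 1491 (v = (-26406 + 24011) + 3886 = -2395 + 3886 = 1491)
-v = -1*1491 = -1491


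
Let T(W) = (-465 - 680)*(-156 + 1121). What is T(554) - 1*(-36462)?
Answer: -1068463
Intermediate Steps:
T(W) = -1104925 (T(W) = -1145*965 = -1104925)
T(554) - 1*(-36462) = -1104925 - 1*(-36462) = -1104925 + 36462 = -1068463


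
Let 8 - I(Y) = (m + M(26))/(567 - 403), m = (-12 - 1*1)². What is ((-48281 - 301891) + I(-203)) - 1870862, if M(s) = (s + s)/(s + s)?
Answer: -182124217/82 ≈ -2.2210e+6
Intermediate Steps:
M(s) = 1 (M(s) = (2*s)/((2*s)) = (2*s)*(1/(2*s)) = 1)
m = 169 (m = (-12 - 1)² = (-13)² = 169)
I(Y) = 571/82 (I(Y) = 8 - (169 + 1)/(567 - 403) = 8 - 170/164 = 8 - 1*85/82 = 8 - 85/82 = 571/82)
((-48281 - 301891) + I(-203)) - 1870862 = ((-48281 - 301891) + 571/82) - 1870862 = (-350172 + 571/82) - 1870862 = -28713533/82 - 1870862 = -182124217/82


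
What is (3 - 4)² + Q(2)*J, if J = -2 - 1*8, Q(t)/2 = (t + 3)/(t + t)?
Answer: -24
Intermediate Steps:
Q(t) = (3 + t)/t (Q(t) = 2*((t + 3)/(t + t)) = 2*((3 + t)/((2*t))) = 2*((3 + t)*(1/(2*t))) = 2*((3 + t)/(2*t)) = (3 + t)/t)
J = -10 (J = -2 - 8 = -10)
(3 - 4)² + Q(2)*J = (3 - 4)² + ((3 + 2)/2)*(-10) = (-1)² + ((½)*5)*(-10) = 1 + (5/2)*(-10) = 1 - 25 = -24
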